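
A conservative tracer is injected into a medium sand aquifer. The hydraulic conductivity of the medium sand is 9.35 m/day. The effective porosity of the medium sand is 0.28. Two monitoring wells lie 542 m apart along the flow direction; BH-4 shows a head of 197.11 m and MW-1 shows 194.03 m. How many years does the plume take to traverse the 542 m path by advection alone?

7.82

Hydraulic gradient i = (197.11 − 194.03) / 542 = 3.08 / 542 = 0.005683.
Darcy flux q = K · i = 9.350 × 0.005683 = 0.05313 m/day.
Seepage velocity v = q / n_e = 0.05313 / 0.28 = 0.1898 m/day.
Travel time t = L / v = 542 / 0.1898 = 2856 days = 7.820 years.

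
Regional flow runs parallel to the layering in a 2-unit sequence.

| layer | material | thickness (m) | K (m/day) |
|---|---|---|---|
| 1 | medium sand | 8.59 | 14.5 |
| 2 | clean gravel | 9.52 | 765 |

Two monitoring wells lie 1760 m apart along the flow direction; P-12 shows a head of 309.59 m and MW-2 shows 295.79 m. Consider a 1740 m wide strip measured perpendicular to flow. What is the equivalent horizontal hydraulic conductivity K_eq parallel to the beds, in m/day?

Flow is parallel to layering, so each bed carries its own Darcy discharge and the transmissivities add.
Σ(K_i·b_i) = 14.5×8.59 + 765×9.52 = 7407 m²/day.
Total thickness b = 18.11 m, so K_eq = Σ(K_i·b_i)/b = 409.0 m/day.

409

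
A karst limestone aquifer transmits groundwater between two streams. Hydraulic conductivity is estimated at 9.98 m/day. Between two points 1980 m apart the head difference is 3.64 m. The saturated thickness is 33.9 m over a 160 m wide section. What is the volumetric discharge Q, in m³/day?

99.5

Cross-sectional area A = 160 × 33.9 = 5424 m².
Hydraulic gradient i = Δh / L = 3.64 / 1980 = 0.001838.
Darcy's law: Q = K · A · i = 9.980 × 5424 × 0.001838 = 99.51 m³/day.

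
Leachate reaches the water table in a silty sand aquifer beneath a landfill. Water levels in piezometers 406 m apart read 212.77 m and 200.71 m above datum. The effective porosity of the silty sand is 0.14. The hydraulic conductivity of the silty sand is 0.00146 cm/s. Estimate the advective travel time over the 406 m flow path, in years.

4.15

Convert K: 0.00146 cm/s × 864 = 1.261 m/day.
Hydraulic gradient i = (212.77 − 200.71) / 406 = 12.06 / 406 = 0.02970.
Darcy flux q = K · i = 1.261 × 0.02970 = 0.03747 m/day.
Seepage velocity v = q / n_e = 0.03747 / 0.14 = 0.2676 m/day.
Travel time t = L / v = 406 / 0.2676 = 1517 days = 4.153 years.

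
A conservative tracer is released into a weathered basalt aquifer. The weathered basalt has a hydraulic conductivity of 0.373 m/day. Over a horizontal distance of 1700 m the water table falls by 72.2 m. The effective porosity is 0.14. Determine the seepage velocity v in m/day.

Hydraulic gradient i = Δh / L = 72.2 / 1700 = 0.04247.
Darcy flux q = K · i = 0.3730 × 0.04247 = 0.01584 m/day.
Seepage velocity v = q / n_e = 0.01584 / 0.14 = 0.1132 m/day.

0.113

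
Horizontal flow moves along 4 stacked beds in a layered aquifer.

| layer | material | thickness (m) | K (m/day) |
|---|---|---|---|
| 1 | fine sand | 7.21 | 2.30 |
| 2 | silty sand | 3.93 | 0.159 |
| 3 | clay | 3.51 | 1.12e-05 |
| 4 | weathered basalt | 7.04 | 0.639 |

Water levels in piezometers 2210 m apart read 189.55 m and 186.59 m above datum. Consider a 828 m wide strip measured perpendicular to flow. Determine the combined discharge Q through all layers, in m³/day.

Flow is parallel to layering, so each bed carries its own Darcy discharge and the transmissivities add.
Σ(K_i·b_i) = 2.30×7.21 + 0.159×3.93 + 1.12e-05×3.51 + 0.639×7.04 = 21.71 m²/day.
Hydraulic gradient i = (189.55 − 186.59) / 2210 = 2.96 / 2210 = 0.001339.
Q = Σ(K_i·b_i) · W · i = 21.71 × 828 × 0.001339 = 24.07 m³/day.

24.1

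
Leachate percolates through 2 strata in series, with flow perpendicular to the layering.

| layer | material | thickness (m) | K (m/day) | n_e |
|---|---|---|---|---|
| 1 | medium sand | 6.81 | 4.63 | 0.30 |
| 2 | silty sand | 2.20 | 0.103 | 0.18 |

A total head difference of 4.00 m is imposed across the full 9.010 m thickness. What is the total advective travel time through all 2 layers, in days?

With flow normal to the layers, continuity requires the same specific discharge q through every layer.
Σ(b_i/K_i) = 6.81/4.63 + 2.20/0.103 = 22.83 d.
q = Δh / Σ(b_i/K_i) = 4.00 / 22.83 = 0.1752 m/day.
In each layer the seepage velocity is v_i = q/n_i, so the layer transit time is t_i = b_i·n_i / q:
  layer 1 (medium sand): t_1 = 6.81 × 0.30 / 0.1752 = 11.66 d
  layer 2 (silty sand): t_2 = 2.20 × 0.18 / 0.1752 = 2.260 d
Total t = Σ t_i = 13.92 days.

13.9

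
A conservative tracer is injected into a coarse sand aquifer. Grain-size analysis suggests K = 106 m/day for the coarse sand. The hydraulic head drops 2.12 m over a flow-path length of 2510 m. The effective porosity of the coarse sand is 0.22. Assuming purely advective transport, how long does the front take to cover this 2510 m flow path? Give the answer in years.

16.9

Hydraulic gradient i = Δh / L = 2.12 / 2510 = 0.0008446.
Darcy flux q = K · i = 106.0 × 0.0008446 = 0.08953 m/day.
Seepage velocity v = q / n_e = 0.08953 / 0.22 = 0.4070 m/day.
Travel time t = L / v = 2510 / 0.4070 = 6168 days = 16.89 years.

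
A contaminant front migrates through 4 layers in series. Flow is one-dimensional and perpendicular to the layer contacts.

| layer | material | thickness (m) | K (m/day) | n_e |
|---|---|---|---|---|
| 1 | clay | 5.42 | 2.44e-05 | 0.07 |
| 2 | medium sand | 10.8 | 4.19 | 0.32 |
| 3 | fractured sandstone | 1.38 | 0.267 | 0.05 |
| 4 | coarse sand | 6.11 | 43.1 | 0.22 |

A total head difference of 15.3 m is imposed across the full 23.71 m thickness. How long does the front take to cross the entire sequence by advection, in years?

209

With flow normal to the layers, continuity requires the same specific discharge q through every layer.
Σ(b_i/K_i) = 5.42/2.44e-05 + 10.8/4.19 + 1.38/0.267 + 6.11/43.1 = 2.221e+05 d.
q = Δh / Σ(b_i/K_i) = 15.3 / 2.221e+05 = 6.888e-05 m/day.
In each layer the seepage velocity is v_i = q/n_i, so the layer transit time is t_i = b_i·n_i / q:
  layer 1 (clay): t_1 = 5.42 × 0.07 / 6.888e-05 = 5508 d
  layer 2 (medium sand): t_2 = 10.8 × 0.32 / 6.888e-05 = 50177 d
  layer 3 (fractured sandstone): t_3 = 1.38 × 0.05 / 6.888e-05 = 1002 d
  layer 4 (coarse sand): t_4 = 6.11 × 0.22 / 6.888e-05 = 19516 d
Total t = Σ t_i = 76204 days = 208.6 years.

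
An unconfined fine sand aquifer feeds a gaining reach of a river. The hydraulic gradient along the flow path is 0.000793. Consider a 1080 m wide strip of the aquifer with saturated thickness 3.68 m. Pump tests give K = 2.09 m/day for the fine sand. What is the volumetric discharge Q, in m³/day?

6.59

Cross-sectional area A = 1080 × 3.68 = 3974 m².
Hydraulic gradient i = 0.000793.
Darcy's law: Q = K · A · i = 2.090 × 3974 × 0.0007930 = 6.587 m³/day.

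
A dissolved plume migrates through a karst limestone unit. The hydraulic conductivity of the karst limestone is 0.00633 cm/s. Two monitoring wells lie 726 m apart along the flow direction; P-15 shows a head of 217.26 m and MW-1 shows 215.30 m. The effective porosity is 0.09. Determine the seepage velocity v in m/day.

Convert K: 0.00633 cm/s × 864 = 5.469 m/day.
Hydraulic gradient i = (217.26 − 215.30) / 726 = 1.96 / 726 = 0.002700.
Darcy flux q = K · i = 5.469 × 0.002700 = 0.01477 m/day.
Seepage velocity v = q / n_e = 0.01477 / 0.09 = 0.1641 m/day.

0.164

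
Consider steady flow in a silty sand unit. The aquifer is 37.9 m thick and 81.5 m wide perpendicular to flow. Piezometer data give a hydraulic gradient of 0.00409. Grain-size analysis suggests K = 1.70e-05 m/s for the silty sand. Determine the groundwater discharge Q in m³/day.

Convert K: 1.70e-05 m/s × 86400 = 1.469 m/day.
Cross-sectional area A = 81.5 × 37.9 = 3089 m².
Hydraulic gradient i = 0.00409.
Darcy's law: Q = K · A · i = 1.469 × 3089 × 0.004090 = 18.56 m³/day.

18.6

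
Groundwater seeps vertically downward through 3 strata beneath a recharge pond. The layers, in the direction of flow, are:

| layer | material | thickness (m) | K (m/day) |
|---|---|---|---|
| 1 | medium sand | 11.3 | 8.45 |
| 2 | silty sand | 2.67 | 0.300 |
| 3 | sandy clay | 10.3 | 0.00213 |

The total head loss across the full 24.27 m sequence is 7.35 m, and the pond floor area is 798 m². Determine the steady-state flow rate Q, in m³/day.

1.21

Flow is perpendicular to layering, so the layers act in series and the equivalent K is the thickness-weighted harmonic mean.
Total thickness L = 11.3 + 2.67 + 10.3 = 24.27 m.
Σ(b_i/K_i) = 11.3/8.45 + 2.67/0.300 + 10.3/0.00213 = 4846 d.
K_eq = L / Σ(b_i/K_i) = 24.27 / 4846 = 0.005008 m/day.
Q = K_eq · A · (Δh/L) = 0.005008 × 798 × (7.35/24.27) = 1.210 m³/day.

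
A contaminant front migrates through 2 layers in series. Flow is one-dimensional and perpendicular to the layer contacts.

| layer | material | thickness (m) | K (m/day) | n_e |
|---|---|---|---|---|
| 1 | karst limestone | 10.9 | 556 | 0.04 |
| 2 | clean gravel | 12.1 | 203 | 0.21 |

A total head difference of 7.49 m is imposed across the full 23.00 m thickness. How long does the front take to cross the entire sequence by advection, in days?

With flow normal to the layers, continuity requires the same specific discharge q through every layer.
Σ(b_i/K_i) = 10.9/556 + 12.1/203 = 0.07921 d.
q = Δh / Σ(b_i/K_i) = 7.49 / 0.07921 = 94.56 m/day.
In each layer the seepage velocity is v_i = q/n_i, so the layer transit time is t_i = b_i·n_i / q:
  layer 1 (karst limestone): t_1 = 10.9 × 0.04 / 94.56 = 0.004611 d
  layer 2 (clean gravel): t_2 = 12.1 × 0.21 / 94.56 = 0.02687 d
Total t = Σ t_i = 0.03148 days.

0.0315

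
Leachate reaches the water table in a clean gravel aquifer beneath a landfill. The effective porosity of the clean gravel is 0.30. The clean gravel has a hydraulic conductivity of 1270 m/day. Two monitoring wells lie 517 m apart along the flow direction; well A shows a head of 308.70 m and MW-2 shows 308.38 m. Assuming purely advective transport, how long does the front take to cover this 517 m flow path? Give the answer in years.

0.540

Hydraulic gradient i = (308.70 − 308.38) / 517 = 0.32 / 517 = 0.0006190.
Darcy flux q = K · i = 1270 × 0.0006190 = 0.7861 m/day.
Seepage velocity v = q / n_e = 0.7861 / 0.30 = 2.620 m/day.
Travel time t = L / v = 517 / 2.620 = 197.3 days = 0.5402 years.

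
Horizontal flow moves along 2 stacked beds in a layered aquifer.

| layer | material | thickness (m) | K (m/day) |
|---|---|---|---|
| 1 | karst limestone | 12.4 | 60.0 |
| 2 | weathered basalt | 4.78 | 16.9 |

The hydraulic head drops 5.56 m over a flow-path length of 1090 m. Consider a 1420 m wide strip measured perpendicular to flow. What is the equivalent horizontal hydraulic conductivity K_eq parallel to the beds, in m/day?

48.0

Flow is parallel to layering, so each bed carries its own Darcy discharge and the transmissivities add.
Σ(K_i·b_i) = 60.0×12.4 + 16.9×4.78 = 824.8 m²/day.
Total thickness b = 17.18 m, so K_eq = Σ(K_i·b_i)/b = 48.01 m/day.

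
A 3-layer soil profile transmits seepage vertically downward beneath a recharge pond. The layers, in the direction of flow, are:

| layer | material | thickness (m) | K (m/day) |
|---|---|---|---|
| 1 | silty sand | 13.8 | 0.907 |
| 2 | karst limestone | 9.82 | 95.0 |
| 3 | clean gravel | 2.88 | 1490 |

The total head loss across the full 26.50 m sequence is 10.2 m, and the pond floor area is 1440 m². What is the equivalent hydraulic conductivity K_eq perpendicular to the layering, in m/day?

Flow is perpendicular to layering, so the layers act in series and the equivalent K is the thickness-weighted harmonic mean.
Total thickness L = 13.8 + 9.82 + 2.88 = 26.50 m.
Σ(b_i/K_i) = 13.8/0.907 + 9.82/95.0 + 2.88/1490 = 15.32 d.
K_eq = L / Σ(b_i/K_i) = 26.50 / 15.32 = 1.730 m/day.

1.73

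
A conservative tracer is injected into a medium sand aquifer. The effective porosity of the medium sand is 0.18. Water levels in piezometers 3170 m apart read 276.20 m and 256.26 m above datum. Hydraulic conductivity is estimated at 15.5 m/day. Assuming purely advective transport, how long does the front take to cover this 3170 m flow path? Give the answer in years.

16.0

Hydraulic gradient i = (276.20 − 256.26) / 3170 = 19.94 / 3170 = 0.006290.
Darcy flux q = K · i = 15.50 × 0.006290 = 0.09750 m/day.
Seepage velocity v = q / n_e = 0.09750 / 0.18 = 0.5417 m/day.
Travel time t = L / v = 3170 / 0.5417 = 5852 days = 16.02 years.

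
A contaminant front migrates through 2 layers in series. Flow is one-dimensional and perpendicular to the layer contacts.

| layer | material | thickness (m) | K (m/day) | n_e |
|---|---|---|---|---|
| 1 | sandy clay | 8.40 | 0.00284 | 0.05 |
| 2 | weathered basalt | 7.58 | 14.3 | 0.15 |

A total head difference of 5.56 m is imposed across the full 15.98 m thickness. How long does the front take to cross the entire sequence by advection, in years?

2.27

With flow normal to the layers, continuity requires the same specific discharge q through every layer.
Σ(b_i/K_i) = 8.40/0.00284 + 7.58/14.3 = 2958 d.
q = Δh / Σ(b_i/K_i) = 5.56 / 2958 = 0.001879 m/day.
In each layer the seepage velocity is v_i = q/n_i, so the layer transit time is t_i = b_i·n_i / q:
  layer 1 (sandy clay): t_1 = 8.40 × 0.05 / 0.001879 = 223.5 d
  layer 2 (weathered basalt): t_2 = 7.58 × 0.15 / 0.001879 = 605.0 d
Total t = Σ t_i = 828.4 days = 2.268 years.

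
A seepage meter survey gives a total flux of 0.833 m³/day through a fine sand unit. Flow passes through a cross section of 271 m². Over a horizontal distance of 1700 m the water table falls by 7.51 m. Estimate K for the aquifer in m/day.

0.696

Hydraulic gradient i = Δh / L = 7.51 / 1700 = 0.004418.
From Q = K·A·i, K = Q / (A·i) = 0.833 / (271.0 × 0.004418) = 0.6958 m/day.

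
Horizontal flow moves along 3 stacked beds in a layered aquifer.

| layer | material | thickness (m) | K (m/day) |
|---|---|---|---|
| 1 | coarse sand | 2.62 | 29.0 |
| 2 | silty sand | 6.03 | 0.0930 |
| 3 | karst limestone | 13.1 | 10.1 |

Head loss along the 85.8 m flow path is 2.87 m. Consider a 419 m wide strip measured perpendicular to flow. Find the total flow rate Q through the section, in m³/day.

2930

Flow is parallel to layering, so each bed carries its own Darcy discharge and the transmissivities add.
Σ(K_i·b_i) = 29.0×2.62 + 0.0930×6.03 + 10.1×13.1 = 208.9 m²/day.
Hydraulic gradient i = Δh / L = 2.87 / 85.8 = 0.03345.
Q = Σ(K_i·b_i) · W · i = 208.9 × 419 × 0.03345 = 2927 m³/day.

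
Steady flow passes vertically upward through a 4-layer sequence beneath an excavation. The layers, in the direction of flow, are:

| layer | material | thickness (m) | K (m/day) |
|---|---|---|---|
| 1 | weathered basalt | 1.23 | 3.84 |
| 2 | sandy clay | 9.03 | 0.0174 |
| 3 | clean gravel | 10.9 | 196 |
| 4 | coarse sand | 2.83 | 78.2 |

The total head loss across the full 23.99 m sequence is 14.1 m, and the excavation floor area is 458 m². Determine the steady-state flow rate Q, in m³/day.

Flow is perpendicular to layering, so the layers act in series and the equivalent K is the thickness-weighted harmonic mean.
Total thickness L = 1.23 + 9.03 + 10.9 + 2.83 = 23.99 m.
Σ(b_i/K_i) = 1.23/3.84 + 9.03/0.0174 + 10.9/196 + 2.83/78.2 = 519.4 d.
K_eq = L / Σ(b_i/K_i) = 23.99 / 519.4 = 0.04619 m/day.
Q = K_eq · A · (Δh/L) = 0.04619 × 458 × (14.1/23.99) = 12.43 m³/day.

12.4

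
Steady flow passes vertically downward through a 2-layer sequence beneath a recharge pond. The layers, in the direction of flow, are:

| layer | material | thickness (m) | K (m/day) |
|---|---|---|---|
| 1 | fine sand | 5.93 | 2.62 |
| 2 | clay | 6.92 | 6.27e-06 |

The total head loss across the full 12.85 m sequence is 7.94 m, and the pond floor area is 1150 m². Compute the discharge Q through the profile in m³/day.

Flow is perpendicular to layering, so the layers act in series and the equivalent K is the thickness-weighted harmonic mean.
Total thickness L = 5.93 + 6.92 = 12.85 m.
Σ(b_i/K_i) = 5.93/2.62 + 6.92/6.27e-06 = 1.104e+06 d.
K_eq = L / Σ(b_i/K_i) = 12.85 / 1.104e+06 = 1.164e-05 m/day.
Q = K_eq · A · (Δh/L) = 1.164e-05 × 1150 × (7.94/12.85) = 0.008273 m³/day.

0.00827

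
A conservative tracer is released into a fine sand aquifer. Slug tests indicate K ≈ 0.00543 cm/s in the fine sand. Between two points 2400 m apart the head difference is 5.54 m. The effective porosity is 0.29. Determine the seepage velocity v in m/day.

Convert K: 0.00543 cm/s × 864 = 4.692 m/day.
Hydraulic gradient i = Δh / L = 5.54 / 2400 = 0.002308.
Darcy flux q = K · i = 4.692 × 0.002308 = 0.01083 m/day.
Seepage velocity v = q / n_e = 0.01083 / 0.29 = 0.03734 m/day.

0.0373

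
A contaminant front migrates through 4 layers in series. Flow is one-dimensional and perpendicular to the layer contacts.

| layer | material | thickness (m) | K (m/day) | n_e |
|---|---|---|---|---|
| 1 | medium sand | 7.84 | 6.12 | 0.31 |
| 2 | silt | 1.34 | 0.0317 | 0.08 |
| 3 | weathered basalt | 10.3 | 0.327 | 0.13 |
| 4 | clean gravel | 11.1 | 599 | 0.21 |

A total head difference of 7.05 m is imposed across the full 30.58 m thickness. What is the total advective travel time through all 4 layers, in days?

66.1

With flow normal to the layers, continuity requires the same specific discharge q through every layer.
Σ(b_i/K_i) = 7.84/6.12 + 1.34/0.0317 + 10.3/0.327 + 11.1/599 = 75.07 d.
q = Δh / Σ(b_i/K_i) = 7.05 / 75.07 = 0.09391 m/day.
In each layer the seepage velocity is v_i = q/n_i, so the layer transit time is t_i = b_i·n_i / q:
  layer 1 (medium sand): t_1 = 7.84 × 0.31 / 0.09391 = 25.88 d
  layer 2 (silt): t_2 = 1.34 × 0.08 / 0.09391 = 1.141 d
  layer 3 (weathered basalt): t_3 = 10.3 × 0.13 / 0.09391 = 14.26 d
  layer 4 (clean gravel): t_4 = 11.1 × 0.21 / 0.09391 = 24.82 d
Total t = Σ t_i = 66.10 days.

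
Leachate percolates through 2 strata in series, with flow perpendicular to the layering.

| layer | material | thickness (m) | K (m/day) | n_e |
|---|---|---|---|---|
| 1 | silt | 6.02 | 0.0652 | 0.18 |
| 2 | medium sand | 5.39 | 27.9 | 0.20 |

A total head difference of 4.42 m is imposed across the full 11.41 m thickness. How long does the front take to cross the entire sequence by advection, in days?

45.2

With flow normal to the layers, continuity requires the same specific discharge q through every layer.
Σ(b_i/K_i) = 6.02/0.0652 + 5.39/27.9 = 92.52 d.
q = Δh / Σ(b_i/K_i) = 4.42 / 92.52 = 0.04777 m/day.
In each layer the seepage velocity is v_i = q/n_i, so the layer transit time is t_i = b_i·n_i / q:
  layer 1 (silt): t_1 = 6.02 × 0.18 / 0.04777 = 22.68 d
  layer 2 (medium sand): t_2 = 5.39 × 0.20 / 0.04777 = 22.57 d
Total t = Σ t_i = 45.25 days.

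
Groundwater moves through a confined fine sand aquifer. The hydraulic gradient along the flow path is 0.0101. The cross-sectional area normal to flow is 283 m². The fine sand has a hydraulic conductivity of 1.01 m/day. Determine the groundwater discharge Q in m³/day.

2.89

Hydraulic gradient i = 0.0101.
Darcy's law: Q = K · A · i = 1.010 × 283.0 × 0.01010 = 2.887 m³/day.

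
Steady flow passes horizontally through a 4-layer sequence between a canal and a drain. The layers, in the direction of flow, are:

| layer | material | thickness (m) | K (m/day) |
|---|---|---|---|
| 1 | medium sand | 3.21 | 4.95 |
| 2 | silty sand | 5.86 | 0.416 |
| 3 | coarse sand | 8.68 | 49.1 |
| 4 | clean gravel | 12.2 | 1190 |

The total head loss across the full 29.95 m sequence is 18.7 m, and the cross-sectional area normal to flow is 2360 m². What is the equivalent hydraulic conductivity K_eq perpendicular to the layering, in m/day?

2.01

Flow is perpendicular to layering, so the layers act in series and the equivalent K is the thickness-weighted harmonic mean.
Total thickness L = 3.21 + 5.86 + 8.68 + 12.2 = 29.95 m.
Σ(b_i/K_i) = 3.21/4.95 + 5.86/0.416 + 8.68/49.1 + 12.2/1190 = 14.92 d.
K_eq = L / Σ(b_i/K_i) = 29.95 / 14.92 = 2.007 m/day.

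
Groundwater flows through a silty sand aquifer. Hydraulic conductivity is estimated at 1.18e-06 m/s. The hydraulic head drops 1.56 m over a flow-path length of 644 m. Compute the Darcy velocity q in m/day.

Convert K: 1.18e-06 m/s × 86400 = 0.1020 m/day.
Hydraulic gradient i = Δh / L = 1.56 / 644 = 0.002422.
Specific discharge q = K · i = 0.1020 × 0.002422 = 0.0002470 m/day.

0.000247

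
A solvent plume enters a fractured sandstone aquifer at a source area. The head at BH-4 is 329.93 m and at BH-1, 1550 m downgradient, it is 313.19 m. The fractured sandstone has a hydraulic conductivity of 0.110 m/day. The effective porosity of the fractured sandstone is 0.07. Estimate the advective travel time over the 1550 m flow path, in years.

250

Hydraulic gradient i = (329.93 − 313.19) / 1550 = 16.74 / 1550 = 0.01080.
Darcy flux q = K · i = 0.1100 × 0.01080 = 0.001188 m/day.
Seepage velocity v = q / n_e = 0.001188 / 0.07 = 0.01697 m/day.
Travel time t = L / v = 1550 / 0.01697 = 91330 days = 250.0 years.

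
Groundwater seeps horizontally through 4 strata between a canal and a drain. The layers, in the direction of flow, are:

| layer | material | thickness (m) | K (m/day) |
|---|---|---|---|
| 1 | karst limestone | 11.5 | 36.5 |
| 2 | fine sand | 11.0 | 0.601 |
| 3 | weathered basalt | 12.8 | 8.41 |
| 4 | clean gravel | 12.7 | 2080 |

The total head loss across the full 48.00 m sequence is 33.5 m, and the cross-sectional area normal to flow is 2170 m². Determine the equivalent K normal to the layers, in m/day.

2.38

Flow is perpendicular to layering, so the layers act in series and the equivalent K is the thickness-weighted harmonic mean.
Total thickness L = 11.5 + 11.0 + 12.8 + 12.7 = 48.00 m.
Σ(b_i/K_i) = 11.5/36.5 + 11.0/0.601 + 12.8/8.41 + 12.7/2080 = 20.15 d.
K_eq = L / Σ(b_i/K_i) = 48.00 / 20.15 = 2.383 m/day.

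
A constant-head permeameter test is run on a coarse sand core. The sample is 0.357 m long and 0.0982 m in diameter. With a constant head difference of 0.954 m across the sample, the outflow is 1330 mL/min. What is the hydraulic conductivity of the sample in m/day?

94.6

Cross-sectional area A = π·(d/2)² = π × (0.0982/2)² = 0.007574 m².
Convert discharge: 1330 mL/min = 2.217e-05 m³/s.
Darcy's law rearranged: K = Q·L / (A·Δh) = 2.217e-05 × 0.357 / (0.007574 × 0.954) = 0.001095 m/s = 94.63 m/day.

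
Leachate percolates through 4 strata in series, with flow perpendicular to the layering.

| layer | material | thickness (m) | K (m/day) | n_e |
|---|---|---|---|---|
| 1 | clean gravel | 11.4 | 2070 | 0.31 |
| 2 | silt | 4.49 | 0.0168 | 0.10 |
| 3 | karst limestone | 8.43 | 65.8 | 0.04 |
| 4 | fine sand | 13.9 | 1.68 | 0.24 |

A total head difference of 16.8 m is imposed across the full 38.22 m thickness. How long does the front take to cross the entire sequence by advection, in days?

126

With flow normal to the layers, continuity requires the same specific discharge q through every layer.
Σ(b_i/K_i) = 11.4/2070 + 4.49/0.0168 + 8.43/65.8 + 13.9/1.68 = 275.7 d.
q = Δh / Σ(b_i/K_i) = 16.8 / 275.7 = 0.06094 m/day.
In each layer the seepage velocity is v_i = q/n_i, so the layer transit time is t_i = b_i·n_i / q:
  layer 1 (clean gravel): t_1 = 11.4 × 0.31 / 0.06094 = 57.99 d
  layer 2 (silt): t_2 = 4.49 × 0.10 / 0.06094 = 7.368 d
  layer 3 (karst limestone): t_3 = 8.43 × 0.04 / 0.06094 = 5.533 d
  layer 4 (fine sand): t_4 = 13.9 × 0.24 / 0.06094 = 54.74 d
Total t = Σ t_i = 125.6 days.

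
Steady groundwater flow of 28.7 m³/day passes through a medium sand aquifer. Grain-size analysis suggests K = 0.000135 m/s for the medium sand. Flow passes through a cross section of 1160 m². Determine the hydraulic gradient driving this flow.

0.00212

Convert K: 0.000135 m/s × 86400 = 11.66 m/day.
From Q = K·A·i, i = Q / (K·A) = 28.7 / (11.66 × 1160) = 0.002121.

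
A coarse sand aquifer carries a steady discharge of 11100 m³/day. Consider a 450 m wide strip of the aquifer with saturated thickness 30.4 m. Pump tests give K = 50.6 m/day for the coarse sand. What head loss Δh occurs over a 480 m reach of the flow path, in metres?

7.70

Cross-sectional area A = 450 × 30.4 = 13680 m².
From Q = K·A·i, i = Q / (K·A) = 11100 / (50.60 × 13680) = 0.01604.
Head loss Δh = i · L = 0.01604 × 480 = 7.697 m.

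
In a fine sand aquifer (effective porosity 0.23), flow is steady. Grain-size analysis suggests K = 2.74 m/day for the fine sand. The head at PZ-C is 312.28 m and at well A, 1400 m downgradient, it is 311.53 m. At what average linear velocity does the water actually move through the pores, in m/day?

0.00638

Hydraulic gradient i = (312.28 − 311.53) / 1400 = 0.75 / 1400 = 0.0005357.
Darcy flux q = K · i = 2.740 × 0.0005357 = 0.001468 m/day.
Seepage velocity v = q / n_e = 0.001468 / 0.23 = 0.006382 m/day.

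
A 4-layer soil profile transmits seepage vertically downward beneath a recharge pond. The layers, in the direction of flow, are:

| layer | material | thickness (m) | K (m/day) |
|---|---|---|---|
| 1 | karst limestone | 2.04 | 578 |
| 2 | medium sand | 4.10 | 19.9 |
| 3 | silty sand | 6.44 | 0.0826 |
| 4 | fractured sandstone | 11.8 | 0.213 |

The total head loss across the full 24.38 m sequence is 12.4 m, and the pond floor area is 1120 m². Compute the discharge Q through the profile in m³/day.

104

Flow is perpendicular to layering, so the layers act in series and the equivalent K is the thickness-weighted harmonic mean.
Total thickness L = 2.04 + 4.10 + 6.44 + 11.8 = 24.38 m.
Σ(b_i/K_i) = 2.04/578 + 4.10/19.9 + 6.44/0.0826 + 11.8/0.213 = 133.6 d.
K_eq = L / Σ(b_i/K_i) = 24.38 / 133.6 = 0.1825 m/day.
Q = K_eq · A · (Δh/L) = 0.1825 × 1120 × (12.4/24.38) = 104.0 m³/day.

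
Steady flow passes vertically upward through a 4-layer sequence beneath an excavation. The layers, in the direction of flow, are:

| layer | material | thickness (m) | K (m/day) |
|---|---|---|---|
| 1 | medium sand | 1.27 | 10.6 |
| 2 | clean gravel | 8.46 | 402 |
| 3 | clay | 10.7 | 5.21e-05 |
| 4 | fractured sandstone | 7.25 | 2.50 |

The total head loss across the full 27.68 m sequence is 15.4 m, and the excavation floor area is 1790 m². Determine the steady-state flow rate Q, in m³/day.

Flow is perpendicular to layering, so the layers act in series and the equivalent K is the thickness-weighted harmonic mean.
Total thickness L = 1.27 + 8.46 + 10.7 + 7.25 = 27.68 m.
Σ(b_i/K_i) = 1.27/10.6 + 8.46/402 + 10.7/5.21e-05 + 7.25/2.50 = 2.054e+05 d.
K_eq = L / Σ(b_i/K_i) = 27.68 / 2.054e+05 = 0.0001348 m/day.
Q = K_eq · A · (Δh/L) = 0.0001348 × 1790 × (15.4/27.68) = 0.1342 m³/day.

0.134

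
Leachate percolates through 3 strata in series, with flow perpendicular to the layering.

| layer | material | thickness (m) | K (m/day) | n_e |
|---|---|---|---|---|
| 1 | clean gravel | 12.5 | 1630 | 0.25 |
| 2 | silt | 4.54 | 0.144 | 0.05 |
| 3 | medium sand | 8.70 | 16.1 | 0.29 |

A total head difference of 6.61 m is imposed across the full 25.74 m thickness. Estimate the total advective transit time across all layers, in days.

With flow normal to the layers, continuity requires the same specific discharge q through every layer.
Σ(b_i/K_i) = 12.5/1630 + 4.54/0.144 + 8.70/16.1 = 32.08 d.
q = Δh / Σ(b_i/K_i) = 6.61 / 32.08 = 0.2061 m/day.
In each layer the seepage velocity is v_i = q/n_i, so the layer transit time is t_i = b_i·n_i / q:
  layer 1 (clean gravel): t_1 = 12.5 × 0.25 / 0.2061 = 15.16 d
  layer 2 (silt): t_2 = 4.54 × 0.05 / 0.2061 = 1.102 d
  layer 3 (medium sand): t_3 = 8.70 × 0.29 / 0.2061 = 12.24 d
Total t = Σ t_i = 28.51 days.

28.5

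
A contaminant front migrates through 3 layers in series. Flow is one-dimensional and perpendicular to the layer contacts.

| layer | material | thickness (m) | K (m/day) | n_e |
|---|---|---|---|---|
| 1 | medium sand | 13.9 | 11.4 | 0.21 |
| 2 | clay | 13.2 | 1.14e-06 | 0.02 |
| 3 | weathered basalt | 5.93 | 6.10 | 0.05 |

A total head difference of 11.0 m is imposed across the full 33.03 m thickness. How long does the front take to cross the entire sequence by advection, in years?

With flow normal to the layers, continuity requires the same specific discharge q through every layer.
Σ(b_i/K_i) = 13.9/11.4 + 13.2/1.14e-06 + 5.93/6.10 = 1.158e+07 d.
q = Δh / Σ(b_i/K_i) = 11.0 / 1.158e+07 = 9.500e-07 m/day.
In each layer the seepage velocity is v_i = q/n_i, so the layer transit time is t_i = b_i·n_i / q:
  layer 1 (medium sand): t_1 = 13.9 × 0.21 / 9.500e-07 = 3.073e+06 d
  layer 2 (clay): t_2 = 13.2 × 0.02 / 9.500e-07 = 2.779e+05 d
  layer 3 (weathered basalt): t_3 = 5.93 × 0.05 / 9.500e-07 = 3.121e+05 d
Total t = Σ t_i = 3.663e+06 days = 10028 years.

10000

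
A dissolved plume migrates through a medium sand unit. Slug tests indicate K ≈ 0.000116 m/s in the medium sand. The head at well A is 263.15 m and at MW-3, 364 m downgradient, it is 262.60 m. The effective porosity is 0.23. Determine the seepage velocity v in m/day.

Convert K: 0.000116 m/s × 86400 = 10.02 m/day.
Hydraulic gradient i = (263.15 − 262.60) / 364 = 0.55 / 364 = 0.001511.
Darcy flux q = K · i = 10.02 × 0.001511 = 0.01514 m/day.
Seepage velocity v = q / n_e = 0.01514 / 0.23 = 0.06584 m/day.

0.0658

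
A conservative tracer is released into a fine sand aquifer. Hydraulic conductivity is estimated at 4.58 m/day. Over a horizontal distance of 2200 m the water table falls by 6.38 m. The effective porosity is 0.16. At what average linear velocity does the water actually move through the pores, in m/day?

0.0830

Hydraulic gradient i = Δh / L = 6.38 / 2200 = 0.002900.
Darcy flux q = K · i = 4.580 × 0.002900 = 0.01328 m/day.
Seepage velocity v = q / n_e = 0.01328 / 0.16 = 0.08301 m/day.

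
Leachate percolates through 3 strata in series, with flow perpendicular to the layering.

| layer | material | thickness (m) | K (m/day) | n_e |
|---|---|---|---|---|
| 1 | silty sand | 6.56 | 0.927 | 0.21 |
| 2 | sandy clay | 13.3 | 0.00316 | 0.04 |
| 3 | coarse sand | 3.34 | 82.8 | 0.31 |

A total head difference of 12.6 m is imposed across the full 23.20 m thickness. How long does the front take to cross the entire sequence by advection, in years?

2.70

With flow normal to the layers, continuity requires the same specific discharge q through every layer.
Σ(b_i/K_i) = 6.56/0.927 + 13.3/0.00316 + 3.34/82.8 = 4216 d.
q = Δh / Σ(b_i/K_i) = 12.6 / 4216 = 0.002989 m/day.
In each layer the seepage velocity is v_i = q/n_i, so the layer transit time is t_i = b_i·n_i / q:
  layer 1 (silty sand): t_1 = 6.56 × 0.21 / 0.002989 = 460.9 d
  layer 2 (sandy clay): t_2 = 13.3 × 0.04 / 0.002989 = 178.0 d
  layer 3 (coarse sand): t_3 = 3.34 × 0.31 / 0.002989 = 346.4 d
Total t = Σ t_i = 985.4 days = 2.698 years.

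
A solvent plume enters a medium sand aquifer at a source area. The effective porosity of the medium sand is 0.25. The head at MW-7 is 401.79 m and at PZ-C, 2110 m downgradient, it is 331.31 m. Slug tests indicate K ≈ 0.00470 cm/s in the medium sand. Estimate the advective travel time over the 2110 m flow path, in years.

10.6

Convert K: 0.00470 cm/s × 864 = 4.061 m/day.
Hydraulic gradient i = (401.79 − 331.31) / 2110 = 70.48 / 2110 = 0.03340.
Darcy flux q = K · i = 4.061 × 0.03340 = 0.1356 m/day.
Seepage velocity v = q / n_e = 0.1356 / 0.25 = 0.5426 m/day.
Travel time t = L / v = 2110 / 0.5426 = 3889 days = 10.65 years.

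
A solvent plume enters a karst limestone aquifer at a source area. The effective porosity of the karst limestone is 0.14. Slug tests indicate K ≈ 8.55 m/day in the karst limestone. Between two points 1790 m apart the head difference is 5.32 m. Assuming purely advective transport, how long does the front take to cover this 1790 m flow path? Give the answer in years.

27.0

Hydraulic gradient i = Δh / L = 5.32 / 1790 = 0.002972.
Darcy flux q = K · i = 8.550 × 0.002972 = 0.02541 m/day.
Seepage velocity v = q / n_e = 0.02541 / 0.14 = 0.1815 m/day.
Travel time t = L / v = 1790 / 0.1815 = 9862 days = 27.00 years.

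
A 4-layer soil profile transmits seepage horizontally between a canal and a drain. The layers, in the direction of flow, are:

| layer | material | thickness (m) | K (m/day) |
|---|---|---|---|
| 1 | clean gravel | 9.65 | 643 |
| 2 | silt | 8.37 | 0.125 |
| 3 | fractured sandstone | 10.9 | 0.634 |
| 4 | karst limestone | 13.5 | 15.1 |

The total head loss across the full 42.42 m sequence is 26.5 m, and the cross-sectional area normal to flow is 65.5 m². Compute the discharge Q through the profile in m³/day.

20.4

Flow is perpendicular to layering, so the layers act in series and the equivalent K is the thickness-weighted harmonic mean.
Total thickness L = 9.65 + 8.37 + 10.9 + 13.5 = 42.42 m.
Σ(b_i/K_i) = 9.65/643 + 8.37/0.125 + 10.9/0.634 + 13.5/15.1 = 85.06 d.
K_eq = L / Σ(b_i/K_i) = 42.42 / 85.06 = 0.4987 m/day.
Q = K_eq · A · (Δh/L) = 0.4987 × 65.5 × (26.5/42.42) = 20.41 m³/day.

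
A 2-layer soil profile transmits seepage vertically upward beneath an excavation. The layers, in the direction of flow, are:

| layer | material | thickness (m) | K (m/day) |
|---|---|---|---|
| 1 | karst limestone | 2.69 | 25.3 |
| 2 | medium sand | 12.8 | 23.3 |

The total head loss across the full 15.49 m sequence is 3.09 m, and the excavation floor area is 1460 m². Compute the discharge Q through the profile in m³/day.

6880

Flow is perpendicular to layering, so the layers act in series and the equivalent K is the thickness-weighted harmonic mean.
Total thickness L = 2.69 + 12.8 = 15.49 m.
Σ(b_i/K_i) = 2.69/25.3 + 12.8/23.3 = 0.6557 d.
K_eq = L / Σ(b_i/K_i) = 15.49 / 0.6557 = 23.62 m/day.
Q = K_eq · A · (Δh/L) = 23.62 × 1460 × (3.09/15.49) = 6880 m³/day.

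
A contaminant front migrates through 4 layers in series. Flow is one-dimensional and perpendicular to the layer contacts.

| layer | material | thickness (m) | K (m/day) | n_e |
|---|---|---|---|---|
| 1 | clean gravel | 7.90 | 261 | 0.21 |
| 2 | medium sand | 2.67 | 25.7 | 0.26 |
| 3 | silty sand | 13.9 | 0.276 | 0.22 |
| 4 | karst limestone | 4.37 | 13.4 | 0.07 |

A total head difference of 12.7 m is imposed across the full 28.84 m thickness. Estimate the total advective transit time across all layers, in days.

22.9

With flow normal to the layers, continuity requires the same specific discharge q through every layer.
Σ(b_i/K_i) = 7.90/261 + 2.67/25.7 + 13.9/0.276 + 4.37/13.4 = 50.82 d.
q = Δh / Σ(b_i/K_i) = 12.7 / 50.82 = 0.2499 m/day.
In each layer the seepage velocity is v_i = q/n_i, so the layer transit time is t_i = b_i·n_i / q:
  layer 1 (clean gravel): t_1 = 7.90 × 0.21 / 0.2499 = 6.639 d
  layer 2 (medium sand): t_2 = 2.67 × 0.26 / 0.2499 = 2.778 d
  layer 3 (silty sand): t_3 = 13.9 × 0.22 / 0.2499 = 12.24 d
  layer 4 (karst limestone): t_4 = 4.37 × 0.07 / 0.2499 = 1.224 d
Total t = Σ t_i = 22.88 days.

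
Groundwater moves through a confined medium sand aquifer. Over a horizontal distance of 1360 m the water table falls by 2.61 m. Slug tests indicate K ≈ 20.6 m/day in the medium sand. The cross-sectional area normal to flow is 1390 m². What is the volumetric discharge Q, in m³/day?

Hydraulic gradient i = Δh / L = 2.61 / 1360 = 0.001919.
Darcy's law: Q = K · A · i = 20.60 × 1390 × 0.001919 = 54.95 m³/day.

55.0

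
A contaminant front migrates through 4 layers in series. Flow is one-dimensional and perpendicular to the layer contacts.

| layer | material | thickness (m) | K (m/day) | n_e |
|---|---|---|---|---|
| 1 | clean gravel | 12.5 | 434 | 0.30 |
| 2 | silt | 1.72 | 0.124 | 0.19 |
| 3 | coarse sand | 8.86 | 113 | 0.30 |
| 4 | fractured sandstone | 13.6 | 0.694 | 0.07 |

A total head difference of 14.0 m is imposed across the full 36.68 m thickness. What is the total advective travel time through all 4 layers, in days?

18.4

With flow normal to the layers, continuity requires the same specific discharge q through every layer.
Σ(b_i/K_i) = 12.5/434 + 1.72/0.124 + 8.86/113 + 13.6/0.694 = 33.57 d.
q = Δh / Σ(b_i/K_i) = 14.0 / 33.57 = 0.4170 m/day.
In each layer the seepage velocity is v_i = q/n_i, so the layer transit time is t_i = b_i·n_i / q:
  layer 1 (clean gravel): t_1 = 12.5 × 0.30 / 0.4170 = 8.993 d
  layer 2 (silt): t_2 = 1.72 × 0.19 / 0.4170 = 0.7837 d
  layer 3 (coarse sand): t_3 = 8.86 × 0.30 / 0.4170 = 6.374 d
  layer 4 (fractured sandstone): t_4 = 13.6 × 0.07 / 0.4170 = 2.283 d
Total t = Σ t_i = 18.43 days.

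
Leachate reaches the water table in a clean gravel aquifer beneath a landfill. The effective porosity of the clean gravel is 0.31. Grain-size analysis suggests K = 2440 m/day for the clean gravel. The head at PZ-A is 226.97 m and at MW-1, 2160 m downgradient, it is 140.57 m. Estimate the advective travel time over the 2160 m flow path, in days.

6.86

Hydraulic gradient i = (226.97 − 140.57) / 2160 = 86.4 / 2160 = 0.04000.
Darcy flux q = K · i = 2440 × 0.04000 = 97.60 m/day.
Seepage velocity v = q / n_e = 97.60 / 0.31 = 314.8 m/day.
Travel time t = L / v = 2160 / 314.8 = 6.861 days.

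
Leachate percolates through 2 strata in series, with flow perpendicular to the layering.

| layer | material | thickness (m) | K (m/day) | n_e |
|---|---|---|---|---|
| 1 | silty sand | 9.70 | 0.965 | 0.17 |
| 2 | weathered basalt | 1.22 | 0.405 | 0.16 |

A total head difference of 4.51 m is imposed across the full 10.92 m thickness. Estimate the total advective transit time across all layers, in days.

With flow normal to the layers, continuity requires the same specific discharge q through every layer.
Σ(b_i/K_i) = 9.70/0.965 + 1.22/0.405 = 13.06 d.
q = Δh / Σ(b_i/K_i) = 4.51 / 13.06 = 0.3452 m/day.
In each layer the seepage velocity is v_i = q/n_i, so the layer transit time is t_i = b_i·n_i / q:
  layer 1 (silty sand): t_1 = 9.70 × 0.17 / 0.3452 = 4.777 d
  layer 2 (weathered basalt): t_2 = 1.22 × 0.16 / 0.3452 = 0.5654 d
Total t = Σ t_i = 5.342 days.

5.34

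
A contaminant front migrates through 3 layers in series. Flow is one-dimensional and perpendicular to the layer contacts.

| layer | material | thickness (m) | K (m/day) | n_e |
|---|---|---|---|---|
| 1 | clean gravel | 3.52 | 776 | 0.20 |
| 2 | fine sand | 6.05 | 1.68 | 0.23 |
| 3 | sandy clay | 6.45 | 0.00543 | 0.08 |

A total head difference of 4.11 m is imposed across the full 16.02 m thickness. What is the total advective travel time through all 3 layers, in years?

2.07

With flow normal to the layers, continuity requires the same specific discharge q through every layer.
Σ(b_i/K_i) = 3.52/776 + 6.05/1.68 + 6.45/0.00543 = 1191 d.
q = Δh / Σ(b_i/K_i) = 4.11 / 1191 = 0.003450 m/day.
In each layer the seepage velocity is v_i = q/n_i, so the layer transit time is t_i = b_i·n_i / q:
  layer 1 (clean gravel): t_1 = 3.52 × 0.20 / 0.003450 = 204.1 d
  layer 2 (fine sand): t_2 = 6.05 × 0.23 / 0.003450 = 403.4 d
  layer 3 (sandy clay): t_3 = 6.45 × 0.08 / 0.003450 = 149.6 d
Total t = Σ t_i = 757.0 days = 2.073 years.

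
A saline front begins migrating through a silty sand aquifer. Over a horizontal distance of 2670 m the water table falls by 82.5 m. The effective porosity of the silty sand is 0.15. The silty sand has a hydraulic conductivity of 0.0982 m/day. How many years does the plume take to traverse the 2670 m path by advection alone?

361

Hydraulic gradient i = Δh / L = 82.5 / 2670 = 0.03090.
Darcy flux q = K · i = 0.09820 × 0.03090 = 0.003034 m/day.
Seepage velocity v = q / n_e = 0.003034 / 0.15 = 0.02023 m/day.
Travel time t = L / v = 2670 / 0.02023 = 1.320e+05 days = 361.4 years.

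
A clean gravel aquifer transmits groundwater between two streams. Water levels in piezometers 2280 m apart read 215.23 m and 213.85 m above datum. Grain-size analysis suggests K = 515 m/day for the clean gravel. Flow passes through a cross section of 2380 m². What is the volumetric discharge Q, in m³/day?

Hydraulic gradient i = (215.23 − 213.85) / 2280 = 1.38 / 2280 = 0.0006053.
Darcy's law: Q = K · A · i = 515.0 × 2380 × 0.0006053 = 741.9 m³/day.

742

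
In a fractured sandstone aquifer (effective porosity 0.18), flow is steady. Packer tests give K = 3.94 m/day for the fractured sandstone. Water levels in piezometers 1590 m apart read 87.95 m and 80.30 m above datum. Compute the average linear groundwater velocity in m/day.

0.105

Hydraulic gradient i = (87.95 − 80.30) / 1590 = 7.65 / 1590 = 0.004811.
Darcy flux q = K · i = 3.940 × 0.004811 = 0.01896 m/day.
Seepage velocity v = q / n_e = 0.01896 / 0.18 = 0.1053 m/day.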